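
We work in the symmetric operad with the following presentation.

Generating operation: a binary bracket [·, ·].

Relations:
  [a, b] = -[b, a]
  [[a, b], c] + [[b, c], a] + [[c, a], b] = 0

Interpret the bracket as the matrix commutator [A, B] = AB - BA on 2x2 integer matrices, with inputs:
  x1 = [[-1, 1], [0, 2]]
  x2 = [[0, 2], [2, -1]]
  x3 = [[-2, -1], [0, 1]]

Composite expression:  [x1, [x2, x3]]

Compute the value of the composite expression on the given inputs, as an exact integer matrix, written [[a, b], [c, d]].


[x2, x3] = [[2, 5], [-6, -2]]
[x1, [x2, x3]] = [[-6, -19], [-18, 6]]

[[-6, -19], [-18, 6]]


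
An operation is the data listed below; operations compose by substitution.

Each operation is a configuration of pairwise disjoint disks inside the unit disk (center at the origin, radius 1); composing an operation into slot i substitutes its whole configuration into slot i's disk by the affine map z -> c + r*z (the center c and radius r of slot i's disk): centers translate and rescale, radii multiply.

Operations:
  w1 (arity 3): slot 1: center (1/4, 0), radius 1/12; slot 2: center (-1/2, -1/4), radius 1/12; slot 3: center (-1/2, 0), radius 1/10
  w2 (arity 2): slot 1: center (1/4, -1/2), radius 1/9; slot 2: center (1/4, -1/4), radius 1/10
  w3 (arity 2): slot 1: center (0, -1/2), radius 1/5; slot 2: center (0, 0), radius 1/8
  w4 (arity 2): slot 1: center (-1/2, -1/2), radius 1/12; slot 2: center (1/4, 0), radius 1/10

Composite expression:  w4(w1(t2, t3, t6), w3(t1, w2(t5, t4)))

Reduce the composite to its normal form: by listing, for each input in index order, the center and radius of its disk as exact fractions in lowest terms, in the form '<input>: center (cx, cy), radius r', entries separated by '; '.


Nesting under w4 composes maps z -> c + r*z down each t-path.
tracing t2 down its 2-map path: center (-23/48, -1/2), radius 1/144
tracing t3 down its 2-map path: center (-13/24, -25/48), radius 1/144
tracing t6 down its 2-map path: center (-13/24, -1/2), radius 1/120
tracing t1 down its 2-map path: center (1/4, -1/20), radius 1/50
tracing t5 down its 3-map path: center (81/320, -1/160), radius 1/720
tracing t4 down its 3-map path: center (81/320, -1/320), radius 1/800

t1: center (1/4, -1/20), radius 1/50; t2: center (-23/48, -1/2), radius 1/144; t3: center (-13/24, -25/48), radius 1/144; t4: center (81/320, -1/320), radius 1/800; t5: center (81/320, -1/160), radius 1/720; t6: center (-13/24, -1/2), radius 1/120


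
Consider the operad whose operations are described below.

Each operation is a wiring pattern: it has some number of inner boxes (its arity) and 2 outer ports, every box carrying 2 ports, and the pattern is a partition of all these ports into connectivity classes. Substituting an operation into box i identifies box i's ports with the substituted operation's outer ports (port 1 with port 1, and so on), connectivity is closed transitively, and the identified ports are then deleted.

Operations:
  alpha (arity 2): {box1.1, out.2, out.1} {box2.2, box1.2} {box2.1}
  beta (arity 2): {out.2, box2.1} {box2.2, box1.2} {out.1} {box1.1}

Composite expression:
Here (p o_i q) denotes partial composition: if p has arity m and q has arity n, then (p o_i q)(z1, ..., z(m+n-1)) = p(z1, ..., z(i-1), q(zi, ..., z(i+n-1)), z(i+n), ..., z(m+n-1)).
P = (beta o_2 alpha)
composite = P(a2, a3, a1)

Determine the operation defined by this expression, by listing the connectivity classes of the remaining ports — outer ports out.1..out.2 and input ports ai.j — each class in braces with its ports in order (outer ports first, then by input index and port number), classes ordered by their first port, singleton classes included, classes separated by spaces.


{out.1} {out.2, a2.2, a3.1} {a1.1} {a1.2, a3.2} {a2.1}

Reachability decides: close wires over beta-identified ports.
the subtree at alpha composes to {out.1, out.2, a3.1} {a1.1} {a1.2, a3.2} on (a3, a1); out.j = own outer ports
the subtree at beta composes to {out.1} {out.2, a2.2, a3.1} {a1.1} {a1.2, a3.2} {a2.1} on (a2, a3, a1); out.j = own outer ports


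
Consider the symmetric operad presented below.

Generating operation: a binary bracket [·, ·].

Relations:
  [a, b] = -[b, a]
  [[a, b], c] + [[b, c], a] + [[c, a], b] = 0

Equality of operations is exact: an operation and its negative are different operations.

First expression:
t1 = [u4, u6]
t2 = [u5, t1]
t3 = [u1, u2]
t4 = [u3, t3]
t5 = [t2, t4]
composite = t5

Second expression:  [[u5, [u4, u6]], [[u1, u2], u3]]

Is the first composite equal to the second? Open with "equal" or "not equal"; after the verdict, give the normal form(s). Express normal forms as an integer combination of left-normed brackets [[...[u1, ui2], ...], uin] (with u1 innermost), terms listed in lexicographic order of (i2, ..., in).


not equal; the first gives -[[[[[u1, u2], u3], u4], u6], u5] + [[[[[u1, u2], u3], u5], u4], u6] - [[[[[u1, u2], u3], u5], u6], u4] + [[[[[u1, u2], u3], u6], u4], u5] and the second [[[[[u1, u2], u3], u4], u6], u5] - [[[[[u1, u2], u3], u5], u4], u6] + [[[[[u1, u2], u3], u5], u6], u4] - [[[[[u1, u2], u3], u6], u4], u5]

The first expression, normalized: -[[[[[u1, u2], u3], u4], u6], u5] + [[[[[u1, u2], u3], u5], u4], u6] - [[[[[u1, u2], u3], u5], u6], u4] + [[[[[u1, u2], u3], u6], u4], u5]
The second expression, normalized: [[[[[u1, u2], u3], u4], u6], u5] - [[[[[u1, u2], u3], u5], u4], u6] + [[[[[u1, u2], u3], u5], u6], u4] - [[[[[u1, u2], u3], u6], u4], u5]
No match — not equal.


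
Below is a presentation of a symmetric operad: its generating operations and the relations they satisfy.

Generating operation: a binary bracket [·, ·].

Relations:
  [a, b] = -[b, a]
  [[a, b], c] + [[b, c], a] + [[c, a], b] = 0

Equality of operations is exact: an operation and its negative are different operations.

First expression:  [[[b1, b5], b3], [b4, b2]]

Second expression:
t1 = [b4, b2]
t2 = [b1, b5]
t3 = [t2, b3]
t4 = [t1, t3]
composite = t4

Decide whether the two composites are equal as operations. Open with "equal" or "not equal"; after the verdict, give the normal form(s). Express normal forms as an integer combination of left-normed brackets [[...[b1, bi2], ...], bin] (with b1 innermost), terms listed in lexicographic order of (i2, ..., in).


not equal — first -[[[[b1, b5], b3], b2], b4] + [[[[b1, b5], b3], b4], b2], second [[[[b1, b5], b3], b2], b4] - [[[[b1, b5], b3], b4], b2]

The first expression, normalized: -[[[[b1, b5], b3], b2], b4] + [[[[b1, b5], b3], b4], b2]
The second expression, normalized: [[[[b1, b5], b3], b2], b4] - [[[[b1, b5], b3], b4], b2]
Distinct normal forms: not equal.


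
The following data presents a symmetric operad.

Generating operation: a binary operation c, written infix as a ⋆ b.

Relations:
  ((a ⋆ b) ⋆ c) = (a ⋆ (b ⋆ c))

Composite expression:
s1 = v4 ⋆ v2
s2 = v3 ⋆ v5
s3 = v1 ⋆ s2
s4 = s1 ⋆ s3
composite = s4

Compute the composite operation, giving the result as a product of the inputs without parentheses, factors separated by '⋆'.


All parenthesizations of c agree; list the v-inputs left to right.
(v4 ⋆ v2) unparenthesizes to v4 ⋆ v2
(v3 ⋆ v5) unparenthesizes to v3 ⋆ v5
(v1 ⋆ (v3 ⋆ v5)) unparenthesizes to v1 ⋆ v3 ⋆ v5
((v4 ⋆ v2) ⋆ (v1 ⋆ (v3 ⋆ v5))) unparenthesizes to v4 ⋆ v2 ⋆ v1 ⋆ v3 ⋆ v5

v4 ⋆ v2 ⋆ v1 ⋆ v3 ⋆ v5


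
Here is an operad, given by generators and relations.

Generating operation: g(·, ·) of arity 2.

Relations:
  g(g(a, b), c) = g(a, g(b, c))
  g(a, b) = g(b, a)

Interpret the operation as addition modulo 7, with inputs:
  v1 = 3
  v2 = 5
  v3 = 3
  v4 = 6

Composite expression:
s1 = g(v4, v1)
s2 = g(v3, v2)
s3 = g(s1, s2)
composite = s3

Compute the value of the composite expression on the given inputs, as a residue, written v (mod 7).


g(v4, v1) = 2
g(v3, v2) = 1
g(g(v4, v1), g(v3, v2)) = 3

3 (mod 7)


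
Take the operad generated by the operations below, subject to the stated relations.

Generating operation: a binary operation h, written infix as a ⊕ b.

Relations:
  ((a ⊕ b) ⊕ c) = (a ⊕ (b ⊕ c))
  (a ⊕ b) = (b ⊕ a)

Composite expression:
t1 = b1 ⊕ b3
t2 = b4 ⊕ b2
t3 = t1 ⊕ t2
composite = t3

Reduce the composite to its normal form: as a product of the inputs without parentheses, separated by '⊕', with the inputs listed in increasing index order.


b1 ⊕ b2 ⊕ b3 ⊕ b4

With h associative and commutative, the b-input set is all that matters.
(b1 ⊕ b3) unparenthesizes to b1 ⊕ b3
(b4 ⊕ b2) unparenthesizes to b4 ⊕ b2
((b1 ⊕ b3) ⊕ (b4 ⊕ b2)) unparenthesizes to b1 ⊕ b3 ⊕ b4 ⊕ b2
commutativity sorts the factors: b1 ⊕ b2 ⊕ b3 ⊕ b4


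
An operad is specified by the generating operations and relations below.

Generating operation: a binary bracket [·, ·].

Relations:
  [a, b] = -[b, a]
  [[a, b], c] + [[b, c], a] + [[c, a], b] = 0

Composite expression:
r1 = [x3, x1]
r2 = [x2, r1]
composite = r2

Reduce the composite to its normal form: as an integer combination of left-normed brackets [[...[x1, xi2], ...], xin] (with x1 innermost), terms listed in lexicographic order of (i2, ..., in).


[[x1, x3], x2]

In the tensor algebra, words opening x1 carry the x1-anchored form.
Composite bracket: [x2, [x3, x1]]
The bracket unfolds into 4 signed words via [a, b] = ab - ba (2^2 = 4).
Keep just the words that open with x1:
  the word x1x3x2 carries sign +1 and contributes +[[x1, x3], x2]


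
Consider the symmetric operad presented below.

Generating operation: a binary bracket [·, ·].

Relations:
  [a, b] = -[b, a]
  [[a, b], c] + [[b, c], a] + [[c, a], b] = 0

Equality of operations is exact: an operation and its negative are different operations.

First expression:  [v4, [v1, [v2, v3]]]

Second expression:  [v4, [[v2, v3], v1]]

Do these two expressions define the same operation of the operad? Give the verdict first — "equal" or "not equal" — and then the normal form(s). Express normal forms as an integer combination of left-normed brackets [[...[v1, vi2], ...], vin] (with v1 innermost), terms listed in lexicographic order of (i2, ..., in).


The first composite normalizes to -[[[v1, v2], v3], v4] + [[[v1, v3], v2], v4]
The second composite normalizes to [[[v1, v2], v3], v4] - [[[v1, v3], v2], v4]
The forms do not match — not equal.

not equal; the first gives -[[[v1, v2], v3], v4] + [[[v1, v3], v2], v4] and the second [[[v1, v2], v3], v4] - [[[v1, v3], v2], v4]


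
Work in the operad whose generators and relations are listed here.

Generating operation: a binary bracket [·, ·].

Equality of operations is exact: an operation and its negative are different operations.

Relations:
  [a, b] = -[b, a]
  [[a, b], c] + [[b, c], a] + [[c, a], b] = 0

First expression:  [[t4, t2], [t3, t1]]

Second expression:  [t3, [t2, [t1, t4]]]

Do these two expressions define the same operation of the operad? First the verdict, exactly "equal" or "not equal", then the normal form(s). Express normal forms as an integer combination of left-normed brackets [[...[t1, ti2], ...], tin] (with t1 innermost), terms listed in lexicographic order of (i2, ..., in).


The first expression, normalized: -[[[t1, t3], t2], t4] + [[[t1, t3], t4], t2]
The second expression, normalized: [[[t1, t4], t2], t3]
The forms do not match — not equal.

not equal — first -[[[t1, t3], t2], t4] + [[[t1, t3], t4], t2], second [[[t1, t4], t2], t3]


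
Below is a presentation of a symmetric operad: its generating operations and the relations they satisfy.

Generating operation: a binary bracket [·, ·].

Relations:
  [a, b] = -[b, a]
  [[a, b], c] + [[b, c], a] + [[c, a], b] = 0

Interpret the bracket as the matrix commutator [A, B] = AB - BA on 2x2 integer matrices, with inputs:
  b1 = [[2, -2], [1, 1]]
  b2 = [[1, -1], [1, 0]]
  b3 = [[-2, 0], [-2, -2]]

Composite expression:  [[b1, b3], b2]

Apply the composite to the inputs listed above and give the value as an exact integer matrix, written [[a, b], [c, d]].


[b1, b3] = [[4, 0], [2, -4]]
[[b1, b3], b2] = [[2, -8], [-6, -2]]

[[2, -8], [-6, -2]]


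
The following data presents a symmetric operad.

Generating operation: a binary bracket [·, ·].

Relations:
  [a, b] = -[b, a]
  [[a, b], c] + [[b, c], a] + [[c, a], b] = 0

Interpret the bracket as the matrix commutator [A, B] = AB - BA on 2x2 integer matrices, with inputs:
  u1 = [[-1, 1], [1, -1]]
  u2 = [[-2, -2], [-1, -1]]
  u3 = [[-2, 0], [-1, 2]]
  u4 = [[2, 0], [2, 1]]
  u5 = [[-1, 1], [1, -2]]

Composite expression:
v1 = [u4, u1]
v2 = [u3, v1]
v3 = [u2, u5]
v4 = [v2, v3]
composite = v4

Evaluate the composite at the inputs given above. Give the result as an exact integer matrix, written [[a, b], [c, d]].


[[0, -6], [0, 0]]

[u4, u1] = [[-2, 1], [-1, 2]]
[u3, [u4, u1]] = [[1, -4], [0, -1]]
[u2, u5] = [[-1, 1], [0, 1]]
[[u3, [u4, u1]], [u2, u5]] = [[0, -6], [0, 0]]


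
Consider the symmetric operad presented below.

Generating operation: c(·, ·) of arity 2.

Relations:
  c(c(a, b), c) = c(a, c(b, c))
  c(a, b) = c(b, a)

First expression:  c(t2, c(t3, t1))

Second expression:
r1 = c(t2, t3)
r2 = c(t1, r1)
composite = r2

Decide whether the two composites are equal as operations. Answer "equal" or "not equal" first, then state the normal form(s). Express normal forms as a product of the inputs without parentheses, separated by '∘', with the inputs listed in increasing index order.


The first expression reduces to t1 ∘ t2 ∘ t3
The second expression reduces to t1 ∘ t2 ∘ t3
One common form — equal.

equal; both compose to t1 ∘ t2 ∘ t3


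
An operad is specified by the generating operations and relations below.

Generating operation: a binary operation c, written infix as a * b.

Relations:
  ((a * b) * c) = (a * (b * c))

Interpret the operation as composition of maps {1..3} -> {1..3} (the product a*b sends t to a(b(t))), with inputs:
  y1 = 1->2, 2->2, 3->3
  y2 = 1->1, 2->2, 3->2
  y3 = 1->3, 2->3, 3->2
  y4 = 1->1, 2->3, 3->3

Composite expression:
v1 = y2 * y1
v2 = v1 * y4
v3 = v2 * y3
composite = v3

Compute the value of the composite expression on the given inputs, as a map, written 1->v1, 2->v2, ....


1->2, 2->2, 3->2

(y2 * y1) = 1->2, 2->2, 3->2
((y2 * y1) * y4) = 1->2, 2->2, 3->2
(((y2 * y1) * y4) * y3) = 1->2, 2->2, 3->2


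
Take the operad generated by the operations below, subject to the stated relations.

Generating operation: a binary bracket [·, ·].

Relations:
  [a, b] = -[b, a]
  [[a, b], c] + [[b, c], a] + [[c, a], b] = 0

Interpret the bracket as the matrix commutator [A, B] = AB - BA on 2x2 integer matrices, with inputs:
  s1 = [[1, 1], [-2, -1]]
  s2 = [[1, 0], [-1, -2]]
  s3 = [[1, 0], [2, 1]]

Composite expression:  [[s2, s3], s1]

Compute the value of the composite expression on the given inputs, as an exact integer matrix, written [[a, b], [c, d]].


[[6, 0], [-12, -6]]

[s2, s3] = [[0, 0], [-6, 0]]
[[s2, s3], s1] = [[6, 0], [-12, -6]]


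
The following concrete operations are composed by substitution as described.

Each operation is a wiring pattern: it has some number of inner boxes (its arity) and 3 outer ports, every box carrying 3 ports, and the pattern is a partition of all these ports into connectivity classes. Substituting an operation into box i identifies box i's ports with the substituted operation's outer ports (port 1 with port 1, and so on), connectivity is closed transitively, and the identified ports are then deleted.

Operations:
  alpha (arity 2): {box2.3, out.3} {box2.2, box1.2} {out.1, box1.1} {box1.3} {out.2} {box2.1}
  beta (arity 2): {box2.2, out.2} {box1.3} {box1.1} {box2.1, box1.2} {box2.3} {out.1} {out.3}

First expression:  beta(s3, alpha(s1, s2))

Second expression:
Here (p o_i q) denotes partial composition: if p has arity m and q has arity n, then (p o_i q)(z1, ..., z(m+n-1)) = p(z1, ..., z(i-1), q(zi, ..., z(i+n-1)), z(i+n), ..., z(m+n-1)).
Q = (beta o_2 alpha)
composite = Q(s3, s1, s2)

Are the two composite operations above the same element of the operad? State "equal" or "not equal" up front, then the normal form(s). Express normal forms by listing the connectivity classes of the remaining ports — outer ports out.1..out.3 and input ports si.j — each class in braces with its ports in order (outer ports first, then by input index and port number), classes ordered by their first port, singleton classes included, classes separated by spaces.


equal; both compose to {out.1} {out.2} {out.3} {s1.1, s3.2} {s1.2, s2.2} {s1.3} {s2.1} {s2.3} {s3.1} {s3.3}

In normal form, the first expression is {out.1} {out.2} {out.3} {s1.1, s3.2} {s1.2, s2.2} {s1.3} {s2.1} {s2.3} {s3.1} {s3.3}
In normal form, the second expression is {out.1} {out.2} {out.3} {s1.1, s3.2} {s1.2, s2.2} {s1.3} {s2.1} {s2.3} {s3.1} {s3.3}
One common form — equal.


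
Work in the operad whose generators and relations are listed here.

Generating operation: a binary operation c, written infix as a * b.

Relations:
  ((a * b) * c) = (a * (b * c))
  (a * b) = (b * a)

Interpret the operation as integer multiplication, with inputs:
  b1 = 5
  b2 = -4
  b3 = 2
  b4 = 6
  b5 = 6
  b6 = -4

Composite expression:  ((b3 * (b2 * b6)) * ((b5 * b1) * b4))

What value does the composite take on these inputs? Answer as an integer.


(b2 * b6) = 16
(b3 * (b2 * b6)) = 32
(b5 * b1) = 30
((b5 * b1) * b4) = 180
((b3 * (b2 * b6)) * ((b5 * b1) * b4)) = 5760

5760


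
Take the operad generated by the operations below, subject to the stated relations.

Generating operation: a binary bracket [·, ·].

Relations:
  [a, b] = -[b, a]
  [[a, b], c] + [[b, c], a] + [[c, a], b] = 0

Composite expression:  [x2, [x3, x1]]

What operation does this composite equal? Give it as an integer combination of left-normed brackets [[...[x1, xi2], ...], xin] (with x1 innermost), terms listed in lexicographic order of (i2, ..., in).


A multilinear Lie element is pinned by x1-initial words (x1 innermost).
Composite bracket: [x2, [x3, x1]]
Expanding via [a, b] = ab - ba: 4 signed words (2^2 = 4).
Keep just the words that open with x1:
  sign of x1x3x2 is +1, so it contributes +[[x1, x3], x2]

[[x1, x3], x2]


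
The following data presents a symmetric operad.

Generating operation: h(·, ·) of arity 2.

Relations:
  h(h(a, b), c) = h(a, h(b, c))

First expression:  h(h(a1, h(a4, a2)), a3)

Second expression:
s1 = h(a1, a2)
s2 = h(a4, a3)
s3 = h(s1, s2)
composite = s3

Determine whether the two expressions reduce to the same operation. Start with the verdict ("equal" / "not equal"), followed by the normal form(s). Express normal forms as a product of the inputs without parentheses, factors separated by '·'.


not equal: they reduce to a1 · a4 · a2 · a3 and a1 · a2 · a4 · a3

The first expression, normalized: a1 · a4 · a2 · a3
The second expression, normalized: a1 · a2 · a4 · a3
They disagree, so not equal.


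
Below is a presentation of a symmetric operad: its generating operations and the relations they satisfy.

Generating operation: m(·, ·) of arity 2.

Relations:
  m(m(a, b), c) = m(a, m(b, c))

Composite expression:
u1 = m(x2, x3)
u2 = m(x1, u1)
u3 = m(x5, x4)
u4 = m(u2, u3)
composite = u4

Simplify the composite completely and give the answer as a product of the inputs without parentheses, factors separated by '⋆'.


x1 ⋆ x2 ⋆ x3 ⋆ x5 ⋆ x4


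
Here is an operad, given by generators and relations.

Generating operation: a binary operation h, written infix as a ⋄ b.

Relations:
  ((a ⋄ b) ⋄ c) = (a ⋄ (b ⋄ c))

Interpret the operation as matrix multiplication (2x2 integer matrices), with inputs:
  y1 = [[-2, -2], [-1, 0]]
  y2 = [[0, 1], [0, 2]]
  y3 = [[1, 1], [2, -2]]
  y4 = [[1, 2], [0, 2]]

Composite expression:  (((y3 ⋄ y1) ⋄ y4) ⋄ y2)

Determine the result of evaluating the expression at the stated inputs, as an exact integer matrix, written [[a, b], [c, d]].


[[0, -23], [0, -26]]

(y3 ⋄ y1) = [[-3, -2], [-2, -4]]
((y3 ⋄ y1) ⋄ y4) = [[-3, -10], [-2, -12]]
(((y3 ⋄ y1) ⋄ y4) ⋄ y2) = [[0, -23], [0, -26]]


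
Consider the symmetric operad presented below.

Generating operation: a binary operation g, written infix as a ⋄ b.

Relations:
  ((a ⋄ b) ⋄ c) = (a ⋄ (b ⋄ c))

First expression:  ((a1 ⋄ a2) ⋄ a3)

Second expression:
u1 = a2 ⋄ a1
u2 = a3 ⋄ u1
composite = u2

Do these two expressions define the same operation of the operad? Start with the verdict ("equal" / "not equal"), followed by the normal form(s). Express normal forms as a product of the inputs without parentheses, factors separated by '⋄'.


not equal: they reduce to a1 ⋄ a2 ⋄ a3 and a3 ⋄ a2 ⋄ a1

The first expression, normalized: a1 ⋄ a2 ⋄ a3
The second expression, normalized: a3 ⋄ a2 ⋄ a1
The normal forms differ: not equal.


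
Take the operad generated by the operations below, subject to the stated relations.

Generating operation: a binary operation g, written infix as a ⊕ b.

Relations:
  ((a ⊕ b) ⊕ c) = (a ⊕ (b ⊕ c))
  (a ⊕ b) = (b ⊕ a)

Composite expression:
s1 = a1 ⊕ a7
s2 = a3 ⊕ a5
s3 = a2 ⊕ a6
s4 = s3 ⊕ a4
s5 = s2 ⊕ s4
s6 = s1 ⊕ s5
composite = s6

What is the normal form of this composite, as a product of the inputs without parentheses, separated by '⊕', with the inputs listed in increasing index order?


With g associative and commutative, the a-input set is all that matters.
(a1 ⊕ a7) reduces to a1 ⊕ a7
(a3 ⊕ a5) reduces to a3 ⊕ a5
(a2 ⊕ a6) reduces to a2 ⊕ a6
((a2 ⊕ a6) ⊕ a4) reduces to a2 ⊕ a6 ⊕ a4
((a3 ⊕ a5) ⊕ ((a2 ⊕ a6) ⊕ a4)) reduces to a3 ⊕ a5 ⊕ a2 ⊕ a6 ⊕ a4
((a1 ⊕ a7) ⊕ ((a3 ⊕ a5) ⊕ ((a2 ⊕ a6) ⊕ a4))) reduces to a1 ⊕ a7 ⊕ a3 ⊕ a5 ⊕ a2 ⊕ a6 ⊕ a4
reordering the factors by index: a1 ⊕ a2 ⊕ a3 ⊕ a4 ⊕ a5 ⊕ a6 ⊕ a7

a1 ⊕ a2 ⊕ a3 ⊕ a4 ⊕ a5 ⊕ a6 ⊕ a7


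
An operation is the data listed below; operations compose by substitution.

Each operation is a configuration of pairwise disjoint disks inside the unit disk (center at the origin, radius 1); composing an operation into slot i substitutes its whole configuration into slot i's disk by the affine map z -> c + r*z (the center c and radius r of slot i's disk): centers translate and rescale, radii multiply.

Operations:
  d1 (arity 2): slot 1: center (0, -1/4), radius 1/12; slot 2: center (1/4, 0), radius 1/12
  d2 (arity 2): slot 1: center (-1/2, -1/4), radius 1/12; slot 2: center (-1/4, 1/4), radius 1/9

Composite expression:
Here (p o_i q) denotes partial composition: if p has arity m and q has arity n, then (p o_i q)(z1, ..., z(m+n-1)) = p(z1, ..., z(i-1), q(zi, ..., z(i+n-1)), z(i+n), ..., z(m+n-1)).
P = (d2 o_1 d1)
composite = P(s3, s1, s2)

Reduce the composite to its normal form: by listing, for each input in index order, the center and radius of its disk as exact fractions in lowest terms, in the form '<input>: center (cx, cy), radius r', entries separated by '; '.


Below d2, radii multiply path by path; the s-disk centers shift.
input s3: applying the 2 nested substitutions gives center (-1/2, -13/48), radius 1/144
input s1: applying the 2 nested substitutions gives center (-23/48, -1/4), radius 1/144
input s2: applying the 1 nested substitution gives center (-1/4, 1/4), radius 1/9

s1: center (-23/48, -1/4), radius 1/144; s2: center (-1/4, 1/4), radius 1/9; s3: center (-1/2, -13/48), radius 1/144


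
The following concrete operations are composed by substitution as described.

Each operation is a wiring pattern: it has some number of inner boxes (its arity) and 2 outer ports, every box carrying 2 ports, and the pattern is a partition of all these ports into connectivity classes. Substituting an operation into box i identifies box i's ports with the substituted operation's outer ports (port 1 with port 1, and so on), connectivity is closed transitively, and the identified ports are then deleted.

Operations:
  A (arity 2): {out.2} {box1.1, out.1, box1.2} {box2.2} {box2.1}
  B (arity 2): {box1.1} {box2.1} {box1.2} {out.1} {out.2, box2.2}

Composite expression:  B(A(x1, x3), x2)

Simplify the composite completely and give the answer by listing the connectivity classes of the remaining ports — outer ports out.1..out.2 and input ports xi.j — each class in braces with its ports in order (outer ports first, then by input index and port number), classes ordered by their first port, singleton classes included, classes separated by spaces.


Two ports join when wires chain via B-identified ports.
composing A on (x1, x3), with out.j its own outer ports: {out.1, x1.1, x1.2} {out.2} {x3.1} {x3.2}
composing B on (x1, x3, x2), with out.j its own outer ports: {out.1} {out.2, x2.2} {x1.1, x1.2} {x2.1} {x3.1} {x3.2}

{out.1} {out.2, x2.2} {x1.1, x1.2} {x2.1} {x3.1} {x3.2}


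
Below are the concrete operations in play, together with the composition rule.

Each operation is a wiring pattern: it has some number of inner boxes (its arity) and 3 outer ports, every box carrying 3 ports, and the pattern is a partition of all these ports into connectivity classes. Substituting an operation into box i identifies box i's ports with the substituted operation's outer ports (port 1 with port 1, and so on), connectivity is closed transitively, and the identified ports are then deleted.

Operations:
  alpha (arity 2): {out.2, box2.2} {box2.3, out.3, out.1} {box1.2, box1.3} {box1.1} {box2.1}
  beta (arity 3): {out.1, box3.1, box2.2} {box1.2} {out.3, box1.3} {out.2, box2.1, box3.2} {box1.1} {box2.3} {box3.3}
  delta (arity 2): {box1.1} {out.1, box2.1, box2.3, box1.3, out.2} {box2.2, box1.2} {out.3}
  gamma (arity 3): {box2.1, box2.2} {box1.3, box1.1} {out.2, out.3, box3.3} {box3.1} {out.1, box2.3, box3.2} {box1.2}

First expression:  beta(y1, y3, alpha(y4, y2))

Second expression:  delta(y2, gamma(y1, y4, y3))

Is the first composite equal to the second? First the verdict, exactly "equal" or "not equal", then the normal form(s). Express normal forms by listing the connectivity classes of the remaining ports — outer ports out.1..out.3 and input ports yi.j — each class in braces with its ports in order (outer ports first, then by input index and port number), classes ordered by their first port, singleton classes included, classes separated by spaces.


not equal; first: {out.1, y2.3, y3.2} {out.2, y2.2, y3.1} {out.3, y1.3} {y1.1} {y1.2} {y2.1} {y3.3} {y4.1} {y4.2, y4.3}; second: {out.1, out.2, y2.2, y2.3, y3.2, y3.3, y4.3} {out.3} {y1.1, y1.3} {y1.2} {y2.1} {y3.1} {y4.1, y4.2}

Reducing the first expression gives {out.1, y2.3, y3.2} {out.2, y2.2, y3.1} {out.3, y1.3} {y1.1} {y1.2} {y2.1} {y3.3} {y4.1} {y4.2, y4.3}
Reducing the second expression gives {out.1, out.2, y2.2, y2.3, y3.2, y3.3, y4.3} {out.3} {y1.1, y1.3} {y1.2} {y2.1} {y3.1} {y4.1, y4.2}
Different reductions; not equal.


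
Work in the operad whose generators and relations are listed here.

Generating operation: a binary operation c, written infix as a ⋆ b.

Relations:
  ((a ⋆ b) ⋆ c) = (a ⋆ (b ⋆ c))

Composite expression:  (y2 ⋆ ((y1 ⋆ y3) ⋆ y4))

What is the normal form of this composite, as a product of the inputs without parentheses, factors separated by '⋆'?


Every regrouping of c is equal, so read the y-inputs in written order.
(y1 ⋆ y3) collapses to y1 ⋆ y3
((y1 ⋆ y3) ⋆ y4) collapses to y1 ⋆ y3 ⋆ y4
(y2 ⋆ ((y1 ⋆ y3) ⋆ y4)) collapses to y2 ⋆ y1 ⋆ y3 ⋆ y4

y2 ⋆ y1 ⋆ y3 ⋆ y4


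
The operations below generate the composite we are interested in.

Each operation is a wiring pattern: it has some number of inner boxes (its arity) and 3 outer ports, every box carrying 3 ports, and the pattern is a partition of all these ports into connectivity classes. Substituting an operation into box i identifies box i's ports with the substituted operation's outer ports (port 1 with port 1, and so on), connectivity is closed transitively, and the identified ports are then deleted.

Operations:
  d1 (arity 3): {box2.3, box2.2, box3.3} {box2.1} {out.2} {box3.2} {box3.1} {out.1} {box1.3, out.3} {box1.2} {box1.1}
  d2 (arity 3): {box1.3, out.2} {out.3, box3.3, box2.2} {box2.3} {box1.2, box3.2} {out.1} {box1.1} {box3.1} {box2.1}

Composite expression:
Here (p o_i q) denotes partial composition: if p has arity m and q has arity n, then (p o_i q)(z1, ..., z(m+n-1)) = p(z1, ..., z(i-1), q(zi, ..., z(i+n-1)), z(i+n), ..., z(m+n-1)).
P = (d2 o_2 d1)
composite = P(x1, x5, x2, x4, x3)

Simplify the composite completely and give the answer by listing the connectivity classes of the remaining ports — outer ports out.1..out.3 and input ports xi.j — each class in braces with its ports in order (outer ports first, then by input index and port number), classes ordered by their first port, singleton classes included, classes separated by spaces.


Treat the ports identified at d2 as solder joints: merge, then drop.
after d1, the pattern on (x5, x2, x4) reads {out.1} {out.2} {out.3, x5.3} {x2.1} {x2.2, x2.3, x4.3} {x4.1} {x4.2} {x5.1} {x5.2} (out.j = its outer ports)
after d2, the pattern on (x1, x5, x2, x4, x3) reads {out.1} {out.2, x1.3} {out.3, x3.3} {x1.1} {x1.2, x3.2} {x2.1} {x2.2, x2.3, x4.3} {x3.1} {x4.1} {x4.2} {x5.1} {x5.2} {x5.3} (out.j = its outer ports)

{out.1} {out.2, x1.3} {out.3, x3.3} {x1.1} {x1.2, x3.2} {x2.1} {x2.2, x2.3, x4.3} {x3.1} {x4.1} {x4.2} {x5.1} {x5.2} {x5.3}


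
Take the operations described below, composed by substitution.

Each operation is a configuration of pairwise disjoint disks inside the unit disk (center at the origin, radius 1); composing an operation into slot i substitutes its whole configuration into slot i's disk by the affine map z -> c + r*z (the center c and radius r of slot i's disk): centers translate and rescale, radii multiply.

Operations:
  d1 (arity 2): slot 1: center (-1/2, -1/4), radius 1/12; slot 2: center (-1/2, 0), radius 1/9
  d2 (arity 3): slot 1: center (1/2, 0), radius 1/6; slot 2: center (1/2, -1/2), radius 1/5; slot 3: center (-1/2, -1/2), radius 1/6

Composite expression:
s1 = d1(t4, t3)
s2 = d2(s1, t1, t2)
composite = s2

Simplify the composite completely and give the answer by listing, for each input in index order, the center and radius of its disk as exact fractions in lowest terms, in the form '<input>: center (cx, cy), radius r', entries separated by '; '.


t1: center (1/2, -1/2), radius 1/5; t2: center (-1/2, -1/2), radius 1/6; t3: center (5/12, 0), radius 1/54; t4: center (5/12, -1/24), radius 1/72

Nesting under d2 composes maps z -> c + r*z down each t-path.
for t4, the 2-step affine chain lands on center (5/12, -1/24), radius 1/72
for t3, the 2-step affine chain lands on center (5/12, 0), radius 1/54
for t1, the 1-step affine chain lands on center (1/2, -1/2), radius 1/5
for t2, the 1-step affine chain lands on center (-1/2, -1/2), radius 1/6


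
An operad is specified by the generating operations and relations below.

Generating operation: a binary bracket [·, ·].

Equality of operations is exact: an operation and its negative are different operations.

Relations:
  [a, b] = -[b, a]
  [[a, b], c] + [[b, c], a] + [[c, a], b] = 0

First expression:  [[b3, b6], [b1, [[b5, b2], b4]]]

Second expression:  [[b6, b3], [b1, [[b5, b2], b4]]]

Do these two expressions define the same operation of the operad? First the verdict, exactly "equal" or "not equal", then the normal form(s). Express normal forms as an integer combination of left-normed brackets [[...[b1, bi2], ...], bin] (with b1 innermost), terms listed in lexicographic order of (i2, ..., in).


not equal: they reduce to [[[[[b1, b2], b5], b4], b3], b6] - [[[[[b1, b2], b5], b4], b6], b3] - [[[[[b1, b4], b2], b5], b3], b6] + [[[[[b1, b4], b2], b5], b6], b3] + [[[[[b1, b4], b5], b2], b3], b6] - [[[[[b1, b4], b5], b2], b6], b3] - [[[[[b1, b5], b2], b4], b3], b6] + [[[[[b1, b5], b2], b4], b6], b3] and -[[[[[b1, b2], b5], b4], b3], b6] + [[[[[b1, b2], b5], b4], b6], b3] + [[[[[b1, b4], b2], b5], b3], b6] - [[[[[b1, b4], b2], b5], b6], b3] - [[[[[b1, b4], b5], b2], b3], b6] + [[[[[b1, b4], b5], b2], b6], b3] + [[[[[b1, b5], b2], b4], b3], b6] - [[[[[b1, b5], b2], b4], b6], b3]

The first expression reduces to [[[[[b1, b2], b5], b4], b3], b6] - [[[[[b1, b2], b5], b4], b6], b3] - [[[[[b1, b4], b2], b5], b3], b6] + [[[[[b1, b4], b2], b5], b6], b3] + [[[[[b1, b4], b5], b2], b3], b6] - [[[[[b1, b4], b5], b2], b6], b3] - [[[[[b1, b5], b2], b4], b3], b6] + [[[[[b1, b5], b2], b4], b6], b3]
The second expression reduces to -[[[[[b1, b2], b5], b4], b3], b6] + [[[[[b1, b2], b5], b4], b6], b3] + [[[[[b1, b4], b2], b5], b3], b6] - [[[[[b1, b4], b2], b5], b6], b3] - [[[[[b1, b4], b5], b2], b3], b6] + [[[[[b1, b4], b5], b2], b6], b3] + [[[[[b1, b5], b2], b4], b3], b6] - [[[[[b1, b5], b2], b4], b6], b3]
The normal forms differ: not equal.


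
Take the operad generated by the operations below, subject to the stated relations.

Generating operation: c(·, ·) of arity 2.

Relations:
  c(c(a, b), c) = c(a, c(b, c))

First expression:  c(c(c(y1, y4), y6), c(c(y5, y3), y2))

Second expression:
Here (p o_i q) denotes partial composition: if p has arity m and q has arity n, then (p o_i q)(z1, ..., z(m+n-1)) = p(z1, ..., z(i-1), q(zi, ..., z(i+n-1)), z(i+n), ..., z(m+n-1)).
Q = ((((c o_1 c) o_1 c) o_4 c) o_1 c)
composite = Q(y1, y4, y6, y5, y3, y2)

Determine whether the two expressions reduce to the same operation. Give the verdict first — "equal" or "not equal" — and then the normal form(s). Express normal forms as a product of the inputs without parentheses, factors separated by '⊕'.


equal — both sides give y1 ⊕ y4 ⊕ y6 ⊕ y5 ⊕ y3 ⊕ y2

The first expression reduces to y1 ⊕ y4 ⊕ y6 ⊕ y5 ⊕ y3 ⊕ y2
The second expression reduces to y1 ⊕ y4 ⊕ y6 ⊕ y5 ⊕ y3 ⊕ y2
The forms coincide; equal.


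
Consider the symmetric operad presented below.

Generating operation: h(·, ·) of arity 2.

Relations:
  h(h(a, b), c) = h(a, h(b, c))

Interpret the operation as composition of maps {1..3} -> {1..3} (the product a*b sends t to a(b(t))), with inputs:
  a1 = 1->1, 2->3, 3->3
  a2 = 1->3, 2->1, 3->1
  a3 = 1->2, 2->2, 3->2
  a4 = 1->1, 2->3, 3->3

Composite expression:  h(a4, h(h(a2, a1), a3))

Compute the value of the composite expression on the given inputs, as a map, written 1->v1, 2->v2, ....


1->1, 2->1, 3->1


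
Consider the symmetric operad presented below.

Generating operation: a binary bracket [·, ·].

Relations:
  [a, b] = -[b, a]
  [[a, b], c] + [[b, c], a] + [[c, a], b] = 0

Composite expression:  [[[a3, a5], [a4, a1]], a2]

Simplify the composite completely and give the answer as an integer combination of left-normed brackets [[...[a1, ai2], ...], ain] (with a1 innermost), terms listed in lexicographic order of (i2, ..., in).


[[[[a1, a4], a3], a5], a2] - [[[[a1, a4], a5], a3], a2]


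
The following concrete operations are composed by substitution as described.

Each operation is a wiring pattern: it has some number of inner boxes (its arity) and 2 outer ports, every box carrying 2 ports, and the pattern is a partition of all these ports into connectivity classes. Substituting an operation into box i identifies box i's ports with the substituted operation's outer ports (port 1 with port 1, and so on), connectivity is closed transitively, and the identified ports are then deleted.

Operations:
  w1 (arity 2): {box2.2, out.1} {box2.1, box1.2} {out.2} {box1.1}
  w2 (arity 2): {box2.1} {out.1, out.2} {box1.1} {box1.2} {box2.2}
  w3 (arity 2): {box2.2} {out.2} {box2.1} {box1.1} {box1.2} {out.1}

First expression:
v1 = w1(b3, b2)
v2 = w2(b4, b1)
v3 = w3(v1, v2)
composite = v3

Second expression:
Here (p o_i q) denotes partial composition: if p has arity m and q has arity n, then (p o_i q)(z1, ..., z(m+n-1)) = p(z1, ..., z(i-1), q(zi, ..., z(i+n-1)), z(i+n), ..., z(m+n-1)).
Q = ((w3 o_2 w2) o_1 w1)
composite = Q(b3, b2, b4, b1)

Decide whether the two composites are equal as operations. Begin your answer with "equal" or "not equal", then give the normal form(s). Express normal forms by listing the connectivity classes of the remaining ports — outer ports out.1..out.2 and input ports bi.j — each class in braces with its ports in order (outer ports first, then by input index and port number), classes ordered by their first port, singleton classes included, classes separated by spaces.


equal — both sides give {out.1} {out.2} {b1.1} {b1.2} {b2.1, b3.2} {b2.2} {b3.1} {b4.1} {b4.2}

The first expression reduces to {out.1} {out.2} {b1.1} {b1.2} {b2.1, b3.2} {b2.2} {b3.1} {b4.1} {b4.2}
The second expression reduces to {out.1} {out.2} {b1.1} {b1.2} {b2.1, b3.2} {b2.2} {b3.1} {b4.1} {b4.2}
Identical normal forms: equal.


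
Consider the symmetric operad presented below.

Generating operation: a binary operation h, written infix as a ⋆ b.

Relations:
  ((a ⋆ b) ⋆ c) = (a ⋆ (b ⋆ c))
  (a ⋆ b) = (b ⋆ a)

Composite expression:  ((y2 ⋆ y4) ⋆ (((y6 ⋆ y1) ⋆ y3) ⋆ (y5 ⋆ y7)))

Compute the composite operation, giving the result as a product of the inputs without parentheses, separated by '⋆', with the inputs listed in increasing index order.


y1 ⋆ y2 ⋆ y3 ⋆ y4 ⋆ y5 ⋆ y6 ⋆ y7

Both nesting and order wash out for h; what remains is which y's occur.
(y2 ⋆ y4) collapses to y2 ⋆ y4
(y6 ⋆ y1) collapses to y6 ⋆ y1
((y6 ⋆ y1) ⋆ y3) collapses to y6 ⋆ y1 ⋆ y3
(y5 ⋆ y7) collapses to y5 ⋆ y7
(((y6 ⋆ y1) ⋆ y3) ⋆ (y5 ⋆ y7)) collapses to y6 ⋆ y1 ⋆ y3 ⋆ y5 ⋆ y7
((y2 ⋆ y4) ⋆ (((y6 ⋆ y1) ⋆ y3) ⋆ (y5 ⋆ y7))) collapses to y2 ⋆ y4 ⋆ y6 ⋆ y1 ⋆ y3 ⋆ y5 ⋆ y7
the factors in increasing index order: y1 ⋆ y2 ⋆ y3 ⋆ y4 ⋆ y5 ⋆ y6 ⋆ y7


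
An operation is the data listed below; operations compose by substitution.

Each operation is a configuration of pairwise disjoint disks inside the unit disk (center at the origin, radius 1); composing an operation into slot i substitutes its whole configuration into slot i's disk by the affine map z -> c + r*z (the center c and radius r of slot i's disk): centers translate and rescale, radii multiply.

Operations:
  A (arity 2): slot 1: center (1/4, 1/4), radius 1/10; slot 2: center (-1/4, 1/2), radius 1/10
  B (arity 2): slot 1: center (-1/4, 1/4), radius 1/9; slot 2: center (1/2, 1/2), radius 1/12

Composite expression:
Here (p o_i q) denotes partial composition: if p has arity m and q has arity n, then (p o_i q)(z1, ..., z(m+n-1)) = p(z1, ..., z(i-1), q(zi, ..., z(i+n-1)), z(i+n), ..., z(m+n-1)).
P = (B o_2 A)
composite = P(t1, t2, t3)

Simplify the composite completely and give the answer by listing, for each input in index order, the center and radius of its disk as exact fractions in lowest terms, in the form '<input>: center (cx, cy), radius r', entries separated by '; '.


t1: center (-1/4, 1/4), radius 1/9; t2: center (25/48, 25/48), radius 1/120; t3: center (23/48, 13/24), radius 1/120

Nesting under B composes maps z -> c + r*z down each t-path.
t1: after 1 affine step, its disk has center (-1/4, 1/4), radius 1/9
t2: after 2 affine steps, its disk has center (25/48, 25/48), radius 1/120
t3: after 2 affine steps, its disk has center (23/48, 13/24), radius 1/120


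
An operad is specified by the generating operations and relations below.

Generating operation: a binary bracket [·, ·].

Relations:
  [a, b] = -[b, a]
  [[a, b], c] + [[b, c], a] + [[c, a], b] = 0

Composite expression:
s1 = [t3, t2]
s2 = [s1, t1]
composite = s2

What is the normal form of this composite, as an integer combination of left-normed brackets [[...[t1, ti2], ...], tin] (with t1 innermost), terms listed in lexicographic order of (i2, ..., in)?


[[t1, t2], t3] - [[t1, t3], t2]


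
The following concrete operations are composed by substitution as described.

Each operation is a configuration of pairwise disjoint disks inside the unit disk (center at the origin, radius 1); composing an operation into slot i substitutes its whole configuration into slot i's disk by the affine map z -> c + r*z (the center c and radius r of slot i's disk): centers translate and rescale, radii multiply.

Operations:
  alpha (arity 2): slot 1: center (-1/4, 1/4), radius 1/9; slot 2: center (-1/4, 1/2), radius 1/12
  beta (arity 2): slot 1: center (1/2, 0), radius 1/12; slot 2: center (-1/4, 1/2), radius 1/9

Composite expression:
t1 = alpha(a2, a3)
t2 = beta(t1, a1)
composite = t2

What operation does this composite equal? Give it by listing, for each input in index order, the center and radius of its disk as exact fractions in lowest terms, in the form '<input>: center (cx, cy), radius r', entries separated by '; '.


a1: center (-1/4, 1/2), radius 1/9; a2: center (23/48, 1/48), radius 1/108; a3: center (23/48, 1/24), radius 1/144

Only the slot chain above each a matters under beta; compose those maps.
for a2, the 2-step affine chain lands on center (23/48, 1/48), radius 1/108
for a3, the 2-step affine chain lands on center (23/48, 1/24), radius 1/144
for a1, the 1-step affine chain lands on center (-1/4, 1/2), radius 1/9
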